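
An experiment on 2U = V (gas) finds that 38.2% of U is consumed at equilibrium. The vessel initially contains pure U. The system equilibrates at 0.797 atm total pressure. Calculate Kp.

Kp = 0.508 atm^-1

Take 1 mol U as basis and let X be its fractional conversion, so ξ = 0.5X.
At extent ξ: n_U = 1 − X; n_V = 0.5X.
Total moles n_T = 1 − 0.5X.
At X = 0.382: n_U = 0.618, n_V = 0.191, n_T = 0.809.
p_i = (n_i/n_T)·P. Kp = p_V / (p_U^2) = 0.508 atm^-1.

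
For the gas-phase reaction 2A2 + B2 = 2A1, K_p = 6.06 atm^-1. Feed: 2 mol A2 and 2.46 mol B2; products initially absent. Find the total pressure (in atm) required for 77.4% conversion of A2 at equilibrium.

Let X = conversion of A2 (basis 2 mol A2); extent of reaction ξ = X.
Moles: n_A2 = 2 − 2X; n_B2 = 2.46 − X; n_A1 = 2X.
n_T = Σnᵢ = 4.46 − X.
K_p = p_A1^2 / (p_A2^2 p_B2) with p_i = (n_i/n_T)·P.
At X = 0.774: the mole-fraction product g(X) = Π y_i^ν_i = 25.64. Since K_p = g(X)·P^{-1}, P = (g/K_p)^(1/1) = (25.64/6.06)^(1/1) = 4.23 atm.

P = 4.23 atm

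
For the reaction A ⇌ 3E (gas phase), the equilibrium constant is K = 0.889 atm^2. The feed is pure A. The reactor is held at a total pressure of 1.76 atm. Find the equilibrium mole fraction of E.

y_E = 0.517

Basis: 1 mol A initially; let X = conversion of A. Extent ξ = X.
Species balance: n_A = 1 − X; n_E = 3X.
Summing: n_T = 1 + 2X.
Mole fractions y_i = n_i/n_T; K = p_E^3 / (p_A) with p_i = y_i·P.
This yields a degree-3 equation in X; solving on (0,1), X = 0.263.
Then n_E = 0.79, n_T = 1.53, so y_E = 0.517.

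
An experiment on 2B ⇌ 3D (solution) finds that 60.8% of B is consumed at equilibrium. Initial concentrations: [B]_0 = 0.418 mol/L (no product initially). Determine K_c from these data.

Let X = conversion of B.
Concentrations: [B] = 0.418 − 0.418X; [D] = 0.627X.
At X = 0.608: [B] = 0.164, [D] = 0.381.
K_c = [D]^3 / ([B]^2) = 2.06 mol/L.

K_c = 2.06 mol/L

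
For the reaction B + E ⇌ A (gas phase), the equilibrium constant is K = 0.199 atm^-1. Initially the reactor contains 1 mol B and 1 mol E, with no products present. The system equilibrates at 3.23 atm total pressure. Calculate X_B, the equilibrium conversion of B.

X = 0.220

Basis: 1 mol B initially; let X = conversion of B. Extent ξ = X.
At extent ξ: n_B = 1 − X; n_E = 1 − X; n_A = X.
n_T = Σnᵢ = 2 − X.
y_i = n_i/n_T, p_i = y_i·P. K = p_A / (p_B p_E).
Setting this equal to 0.199 atm^-1 and taking the physical root (0 < X < 1) gives X = 0.220.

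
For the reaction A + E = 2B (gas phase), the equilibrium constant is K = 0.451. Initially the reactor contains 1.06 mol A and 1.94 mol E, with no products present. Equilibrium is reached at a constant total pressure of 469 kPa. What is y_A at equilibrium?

y_A = 0.235

Let X = conversion of A (basis 1.06 mol A); extent of reaction ξ = 1.06X.
Species balance: n_A = 1.06 − 1.06X; n_E = 1.94 − 1.06X; n_B = 2.12X.
Since Δν = 0, n_T = 3 throughout.
y_i = n_i/n_T, p_i = y_i·P. K = p_B^2 / (p_A p_E).
Setting this equal to 0.451 and taking the physical root (0 < X < 1) gives X = 0.335.
Then n_A = 0.705, n_T = 3, so y_A = 0.235.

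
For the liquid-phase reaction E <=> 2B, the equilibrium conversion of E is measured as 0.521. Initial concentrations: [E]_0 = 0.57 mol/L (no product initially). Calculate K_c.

Let X = conversion of E.
Concentrations: [E] = 0.57 − 0.57X; [B] = 1.14X.
At X = 0.521: [E] = 0.273, [B] = 0.594.
K_c = [B]^2 / ([E]) = 1.29 mol/L.

K_c = 1.29 mol/L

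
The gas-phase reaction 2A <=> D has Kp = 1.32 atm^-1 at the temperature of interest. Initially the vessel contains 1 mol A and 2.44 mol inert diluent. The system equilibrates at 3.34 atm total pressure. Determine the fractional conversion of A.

X = 0.554

Let X = conversion of A (basis 1 mol A); extent of reaction ξ = 0.5X.
Species balance: n_A = 1 − X; n_D = 0.5X; n_I = 2.44 (inert).
Summing: n_T = 3.44 − 0.5X.
With p_i = (n_i/n_T)P, Kp = p_D / (p_A^2).
This yields a degree-2 equation in X; solving on (0,1), X = 0.554.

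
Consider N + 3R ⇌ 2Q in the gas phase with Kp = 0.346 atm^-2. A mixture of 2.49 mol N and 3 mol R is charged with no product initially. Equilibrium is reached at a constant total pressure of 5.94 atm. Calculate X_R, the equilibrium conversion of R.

X = 0.638

Basis: 3 mol R initially; let X = conversion of R. Extent ξ = X.
Mole table: n_N = 2.49 − X; n_R = 3 − 3X; n_Q = 2X.
Summing: n_T = 5.49 − 2X.
y_i = n_i/n_T, p_i = y_i·P. Kp = p_Q^2 / (p_N p_R^3).
Substituting and setting equal to 0.346 atm^-2 gives a polynomial in X; the root in (0,1) is X = 0.638.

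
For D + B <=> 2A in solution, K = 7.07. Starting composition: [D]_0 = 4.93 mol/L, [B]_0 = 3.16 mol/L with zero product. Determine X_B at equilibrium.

X = 0.690

Let X = conversion of B; extent ξ = 3.16·X mol/L.
Concentrations: [D] = 4.93 − 3.16X; [B] = 3.16 − 3.16X; [A] = 6.32X.
K = [A]^2 / ([D] [B]).
Equating to 7.07: the physical root is X = 0.690.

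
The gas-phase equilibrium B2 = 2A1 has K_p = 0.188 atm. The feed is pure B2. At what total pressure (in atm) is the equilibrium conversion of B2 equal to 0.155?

Let X = conversion of B2 (basis 1 mol B2); extent of reaction ξ = X.
Species balance: n_B2 = 1 − X; n_A1 = 2X.
n_T = Σnᵢ = 1 + X.
K_p = p_A1^2 / (p_B2) with p_i = (n_i/n_T)·P.
At X = 0.155: the mole-fraction product g(X) = Π y_i^ν_i = 0.09847. Since K_p = g(X)·P^{1}, P = (K_p/g)^(1/1) = (0.188/0.09847)^(1/1) = 1.91 atm.

P = 1.91 atm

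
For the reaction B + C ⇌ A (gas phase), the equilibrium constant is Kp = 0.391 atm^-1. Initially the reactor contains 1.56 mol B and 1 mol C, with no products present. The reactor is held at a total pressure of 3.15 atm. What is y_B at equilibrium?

y_B = 0.537

Take 1 mol C as basis and let X be its fractional conversion, so ξ = X.
Species balance: n_B = 1.56 − X; n_C = 1 − X; n_A = X.
n_T = Σnᵢ = 2.56 − X.
y_i = n_i/n_T, p_i = y_i·P. Kp = p_A / (p_B p_C).
This yields a degree-2 equation in X; solving on (0,1), X = 0.398.
Then n_B = 1.16, n_T = 2.16, so y_B = 0.537.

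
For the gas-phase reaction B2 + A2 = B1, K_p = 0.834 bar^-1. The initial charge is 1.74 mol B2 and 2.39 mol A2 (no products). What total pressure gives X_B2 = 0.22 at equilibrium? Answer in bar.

P = 0.631 bar

Take 1.74 mol B2 as basis and let X be its fractional conversion, so ξ = 1.74X.
Mole table: n_B2 = 1.74 − 1.74X; n_A2 = 2.39 − 1.74X; n_B1 = 1.74X.
Total moles n_T = 4.13 − 1.74X.
K_p = p_B1 / (p_B2 p_A2) with p_i = (n_i/n_T)·P.
At X = 0.22: the mole-fraction product g(X) = Π y_i^ν_i = 0.5266. Since K_p = g(X)·P^{-1}, P = (g/K_p)^(1/1) = (0.5266/0.834)^(1/1) = 0.631 bar.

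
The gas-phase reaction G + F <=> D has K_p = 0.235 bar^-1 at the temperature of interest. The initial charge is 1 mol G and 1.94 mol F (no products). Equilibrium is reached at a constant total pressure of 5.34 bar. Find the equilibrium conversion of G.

X = 0.430

Basis: 1 mol G initially; let X = conversion of G. Extent ξ = X.
Mole table: n_G = 1 − X; n_F = 1.94 − X; n_D = X.
Total moles n_T = 2.94 − X.
y_i = n_i/n_T, p_i = y_i·P. K_p = p_D / (p_G p_F).
Setting this equal to 0.235 bar^-1 and taking the physical root (0 < X < 1) gives X = 0.430.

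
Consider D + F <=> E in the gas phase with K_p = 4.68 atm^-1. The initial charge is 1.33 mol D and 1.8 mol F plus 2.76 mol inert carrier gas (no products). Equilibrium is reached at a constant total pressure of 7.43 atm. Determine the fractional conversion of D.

X = 0.834

Let X = conversion of D (basis 1.33 mol D); extent of reaction ξ = 1.33X.
Moles: n_D = 1.33 − 1.33X; n_F = 1.8 − 1.33X; n_E = 1.33X; n_I = 2.76 (inert).
Total moles n_T = 5.89 − 1.33X.
y_i = n_i/n_T, p_i = y_i·P. K_p = p_E / (p_D p_F).
Equating to 4.68 atm^-1 and solving on 0 < X < 1: X = 0.834.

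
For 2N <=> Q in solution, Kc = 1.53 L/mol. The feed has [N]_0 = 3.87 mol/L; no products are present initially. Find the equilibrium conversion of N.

Let X = conversion of N; extent ξ = 3.87X/2 mol/L.
Concentrations: [N] = 3.87 − 3.87X; [Q] = 1.94X.
Kc = [Q] / ([N]^2).
Equating to 1.53 L/mol: the physical root is X = 0.749.

X = 0.749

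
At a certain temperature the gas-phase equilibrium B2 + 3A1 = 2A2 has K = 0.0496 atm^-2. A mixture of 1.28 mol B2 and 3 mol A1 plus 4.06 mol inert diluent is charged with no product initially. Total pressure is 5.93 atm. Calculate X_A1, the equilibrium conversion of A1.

X = 0.274

Take 3 mol A1 as basis and let X be its fractional conversion, so ξ = X.
At extent ξ: n_B2 = 1.28 − X; n_A1 = 3 − 3X; n_A2 = 2X; n_I = 4.06 (inert).
n_T = Σnᵢ = 8.34 − 2X.
Mole fractions y_i = n_i/n_T; K = p_A2^2 / (p_B2 p_A1^3) with p_i = y_i·P.
Substituting and setting equal to 0.0496 atm^-2 gives a polynomial in X; the root in (0,1) is X = 0.274.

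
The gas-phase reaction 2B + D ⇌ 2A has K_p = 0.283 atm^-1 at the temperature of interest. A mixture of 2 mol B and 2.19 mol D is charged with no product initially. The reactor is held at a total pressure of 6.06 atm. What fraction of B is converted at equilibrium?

X = 0.471

Basis: 2 mol B initially; let X = conversion of B. Extent ξ = X.
Mole table: n_B = 2 − 2X; n_D = 2.19 − X; n_A = 2X.
Summing: n_T = 4.19 − X.
y_i = n_i/n_T, p_i = y_i·P. K_p = p_A^2 / (p_B^2 p_D).
Substituting and setting equal to 0.283 atm^-1 gives a polynomial in X; the root in (0,1) is X = 0.471.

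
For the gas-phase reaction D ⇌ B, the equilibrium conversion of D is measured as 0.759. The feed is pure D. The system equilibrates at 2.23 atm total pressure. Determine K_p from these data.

Take 1 mol D as basis and let X be its fractional conversion, so ξ = X.
Species balance: n_D = 1 − X; n_B = X.
n_T stays at 1 (no change in mole number).
At X = 0.759: n_D = 0.241, n_B = 0.759, n_T = 1.
p_i = (n_i/n_T)·P. K_p = p_B / (p_D) = 3.15.

K_p = 3.15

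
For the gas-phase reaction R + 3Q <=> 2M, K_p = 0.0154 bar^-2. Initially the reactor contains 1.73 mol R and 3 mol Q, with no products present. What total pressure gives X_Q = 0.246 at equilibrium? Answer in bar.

Take 3 mol Q as basis and let X be its fractional conversion, so ξ = X.
Species balance: n_R = 1.73 − X; n_Q = 3 − 3X; n_M = 2X.
n_T = Σnᵢ = 4.73 − 2X.
K_p = p_M^2 / (p_R p_Q^3) with p_i = (n_i/n_T)·P.
At X = 0.246: the mole-fraction product g(X) = Π y_i^ν_i = 0.2531. Since K_p = g(X)·P^{-2}, P = (g/K_p)^(1/2) = (0.2531/0.0154)^(1/2) = 4.05 bar.

P = 4.05 bar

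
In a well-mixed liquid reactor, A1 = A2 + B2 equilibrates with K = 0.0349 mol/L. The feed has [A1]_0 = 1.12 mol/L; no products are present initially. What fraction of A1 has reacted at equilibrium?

X = 0.162

Let X = conversion of A1; extent ξ = 1.12·X mol/L.
Concentrations: [A1] = 1.12 − 1.12X; [A2] = 1.12X; [B2] = 1.12X.
K = [A2] [B2] / ([A1]).
Solving K = 0.0349 for X ∈ (0,1): X = 0.162.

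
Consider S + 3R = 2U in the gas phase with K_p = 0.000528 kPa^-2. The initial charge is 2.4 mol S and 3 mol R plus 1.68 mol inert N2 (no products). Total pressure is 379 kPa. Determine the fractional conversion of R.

Basis: 3 mol R initially; let X = conversion of R. Extent ξ = X.
Moles: n_S = 2.4 − X; n_R = 3 − 3X; n_U = 2X; n_I = 1.68 (inert).
Total moles n_T = 7.08 − 2X.
y_i = n_i/n_T, p_i = y_i·P. K_p = p_U^2 / (p_S p_R^3).
Setting this equal to 0.000528 kPa^-2 and taking the physical root (0 < X < 1) gives X = 0.730.

X = 0.730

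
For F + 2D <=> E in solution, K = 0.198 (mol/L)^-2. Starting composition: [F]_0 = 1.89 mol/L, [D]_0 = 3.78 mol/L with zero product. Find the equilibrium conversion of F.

Let X = conversion of F; extent ξ = 1.89·X mol/L.
Concentrations: [F] = 1.89 − 1.89X; [D] = 3.78 − 3.78X; [E] = 1.89X.
K = [E] / ([F] [D]^2).
Solving K = 0.198 for X ∈ (0,1): X = 0.456.

X = 0.456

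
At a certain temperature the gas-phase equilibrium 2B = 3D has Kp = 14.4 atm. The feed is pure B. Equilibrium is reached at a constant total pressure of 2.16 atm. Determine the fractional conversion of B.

Take 1 mol B as basis and let X be its fractional conversion, so ξ = 0.5X.
At extent ξ: n_B = 1 − X; n_D = 1.5X.
n_T = Σnᵢ = 1 + 0.5X.
Mole fractions y_i = n_i/n_T; Kp = p_D^3 / (p_B^2) with p_i = y_i·P.
Substituting and setting equal to 14.4 atm gives a polynomial in X; the root in (0,1) is X = 0.665.

X = 0.665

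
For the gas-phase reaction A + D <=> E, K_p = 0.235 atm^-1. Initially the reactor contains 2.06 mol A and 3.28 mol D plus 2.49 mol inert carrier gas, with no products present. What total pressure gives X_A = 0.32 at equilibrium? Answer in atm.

Basis: 2.06 mol A initially; let X = conversion of A. Extent ξ = 2.06X.
Mole table: n_A = 2.06 − 2.06X; n_D = 3.28 − 2.06X; n_E = 2.06X; n_I = 2.49 (inert).
Summing: n_T = 7.83 − 2.06X.
K_p = p_E / (p_A p_D) with p_i = (n_i/n_T)·P.
At X = 0.32: the mole-fraction product g(X) = Π y_i^ν_i = 1.288. Since K_p = g(X)·P^{-1}, P = (g/K_p)^(1/1) = (1.288/0.235)^(1/1) = 5.48 atm.

P = 5.48 atm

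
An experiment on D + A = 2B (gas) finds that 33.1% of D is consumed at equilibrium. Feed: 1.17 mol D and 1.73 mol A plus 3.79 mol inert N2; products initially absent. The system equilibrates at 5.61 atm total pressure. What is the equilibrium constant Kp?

Basis: 1.17 mol D initially; let X = conversion of D. Extent ξ = 1.17X.
At extent ξ: n_D = 1.17 − 1.17X; n_A = 1.73 − 1.17X; n_B = 2.34X; n_I = 3.79 (inert).
Since Δν = 0, n_T = 6.69 throughout.
At X = 0.331: n_D = 0.783, n_A = 1.34, n_B = 0.775, n_T = 6.69.
p_i = (n_i/n_T)·P. Kp = p_B^2 / (p_D p_A) = 0.571.

Kp = 0.571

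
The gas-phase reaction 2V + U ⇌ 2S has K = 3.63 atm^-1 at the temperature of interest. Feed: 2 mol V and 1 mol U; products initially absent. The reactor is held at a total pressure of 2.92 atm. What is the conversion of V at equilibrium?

Take 2 mol V as basis and let X be its fractional conversion, so ξ = X.
Species balance: n_V = 2 − 2X; n_U = 1 − X; n_S = 2X.
n_T = Σnᵢ = 3 − X.
With p_i = (n_i/n_T)P, K = p_S^2 / (p_V^2 p_U).
Equating to 3.63 atm^-1 and solving on 0 < X < 1: X = 0.576.

X = 0.576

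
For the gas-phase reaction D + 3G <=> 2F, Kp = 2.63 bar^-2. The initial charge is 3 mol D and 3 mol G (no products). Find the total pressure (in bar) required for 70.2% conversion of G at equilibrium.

P = 3.11 bar

Basis: 3 mol G initially; let X = conversion of G. Extent ξ = X.
Mole table: n_D = 3 − X; n_G = 3 − 3X; n_F = 2X.
Total moles n_T = 6 − 2X.
Kp = p_F^2 / (p_D p_G^3) with p_i = (n_i/n_T)·P.
At X = 0.702: the mole-fraction product g(X) = Π y_i^ν_i = 25.36. Since Kp = g(X)·P^{-2}, P = (g/Kp)^(1/2) = (25.36/2.63)^(1/2) = 3.11 bar.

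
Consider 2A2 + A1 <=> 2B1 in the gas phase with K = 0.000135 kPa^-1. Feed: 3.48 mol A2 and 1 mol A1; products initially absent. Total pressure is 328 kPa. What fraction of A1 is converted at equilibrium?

X = 0.148

Basis: 1 mol A1 initially; let X = conversion of A1. Extent ξ = X.
Mole table: n_A2 = 3.48 − 2X; n_A1 = 1 − X; n_B1 = 2X.
n_T = Σnᵢ = 4.48 − X.
y_i = n_i/n_T, p_i = y_i·P. K = p_B1^2 / (p_A2^2 p_A1).
This yields a degree-3 equation in X; solving on (0,1), X = 0.148.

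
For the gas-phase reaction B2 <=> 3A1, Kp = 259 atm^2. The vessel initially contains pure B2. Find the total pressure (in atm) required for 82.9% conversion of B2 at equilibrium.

Basis: 1 mol B2 initially; let X = conversion of B2. Extent ξ = X.
Species balance: n_B2 = 1 − X; n_A1 = 3X.
Summing: n_T = 1 + 2X.
Kp = p_A1^3 / (p_B2) with p_i = (n_i/n_T)·P.
At X = 0.829: the mole-fraction product g(X) = Π y_i^ν_i = 12.73. Since Kp = g(X)·P^{2}, P = (Kp/g)^(1/2) = (259/12.73)^(1/2) = 4.51 atm.

P = 4.51 atm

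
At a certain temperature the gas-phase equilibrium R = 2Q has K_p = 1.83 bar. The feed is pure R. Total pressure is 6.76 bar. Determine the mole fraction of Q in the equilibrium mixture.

Take 1 mol R as basis and let X be its fractional conversion, so ξ = X.
At extent ξ: n_R = 1 − X; n_Q = 2X.
Summing: n_T = 1 + X.
With p_i = (n_i/n_T)P, K_p = p_Q^2 / (p_R).
Setting this equal to 1.83 bar and taking the physical root (0 < X < 1) gives X = 0.252.
Then n_Q = 0.504, n_T = 1.25, so y_Q = 0.402.

y_Q = 0.402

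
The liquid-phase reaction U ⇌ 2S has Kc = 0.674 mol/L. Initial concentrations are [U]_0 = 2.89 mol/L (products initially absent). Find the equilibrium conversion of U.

Let X = conversion of U; extent ξ = 2.89·X mol/L.
Concentrations: [U] = 2.89 − 2.89X; [S] = 5.78X.
Kc = [S]^2 / ([U]).
This equals 0.674 at X = 0.214 (the root in 0 < X < 1).

X = 0.214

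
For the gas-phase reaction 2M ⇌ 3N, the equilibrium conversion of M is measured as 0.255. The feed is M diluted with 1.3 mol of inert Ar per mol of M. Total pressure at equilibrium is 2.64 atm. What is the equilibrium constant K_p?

Let X = conversion of M (basis 1 mol M); extent of reaction ξ = 0.5X.
Species balance: n_M = 1 − X; n_N = 1.5X; n_I = 1.3 (inert).
Total moles n_T = 2.3 + 0.5X.
At X = 0.255: n_M = 0.745, n_N = 0.383, n_T = 2.43.
p_i = (n_i/n_T)·P. K_p = p_N^3 / (p_M^2) = 0.11 atm.

K_p = 0.11 atm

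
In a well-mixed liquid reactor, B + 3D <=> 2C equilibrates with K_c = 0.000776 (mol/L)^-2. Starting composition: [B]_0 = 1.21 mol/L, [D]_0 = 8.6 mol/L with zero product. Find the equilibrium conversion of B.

Let X = conversion of B; extent ξ = 1.21·X mol/L.
Concentrations: [B] = 1.21 − 1.21X; [D] = 8.6 − 3.63X; [C] = 2.42X.
K_c = [C]^2 / ([B] [D]^3).
Equating to 0.000776 (mol/L)^-2: the physical root is X = 0.238.

X = 0.238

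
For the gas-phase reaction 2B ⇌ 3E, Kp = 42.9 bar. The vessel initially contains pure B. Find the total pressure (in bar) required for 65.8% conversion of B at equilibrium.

P = 6.94 bar

Basis: 1 mol B initially; let X = conversion of B. Extent ξ = 0.5X.
Moles: n_B = 1 − X; n_E = 1.5X.
Total moles n_T = 1 + 0.5X.
Kp = p_E^3 / (p_B^2) with p_i = (n_i/n_T)·P.
At X = 0.658: the mole-fraction product g(X) = Π y_i^ν_i = 6.185. Since Kp = g(X)·P^{1}, P = (Kp/g)^(1/1) = (42.9/6.185)^(1/1) = 6.94 bar.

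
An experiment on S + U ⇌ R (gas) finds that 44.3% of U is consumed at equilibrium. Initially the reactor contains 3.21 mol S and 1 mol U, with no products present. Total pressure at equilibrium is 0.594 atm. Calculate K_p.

Take 1 mol U as basis and let X be its fractional conversion, so ξ = X.
Species balance: n_S = 3.21 − X; n_U = 1 − X; n_R = X.
Total moles n_T = 4.21 − X.
At X = 0.443: n_S = 2.77, n_U = 0.557, n_R = 0.443, n_T = 3.77.
p_i = (n_i/n_T)·P. K_p = p_R / (p_S p_U) = 1.82 atm^-1.

K_p = 1.82 atm^-1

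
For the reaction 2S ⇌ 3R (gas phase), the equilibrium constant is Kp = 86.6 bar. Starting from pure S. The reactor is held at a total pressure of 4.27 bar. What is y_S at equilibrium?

Basis: 1 mol S initially; let X = conversion of S. Extent ξ = 0.5X.
Mole table: n_S = 1 − X; n_R = 1.5X.
Summing: n_T = 1 + 0.5X.
y_i = n_i/n_T, p_i = y_i·P. Kp = p_R^3 / (p_S^2).
This yields a degree-3 equation in X; solving on (0,1), X = 0.767.
Then n_S = 0.233, n_T = 1.38, so y_S = 0.168.

y_S = 0.168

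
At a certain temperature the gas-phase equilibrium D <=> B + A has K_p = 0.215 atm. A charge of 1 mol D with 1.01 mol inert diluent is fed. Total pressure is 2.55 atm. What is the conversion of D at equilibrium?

Basis: 1 mol D initially; let X = conversion of D. Extent ξ = X.
At extent ξ: n_D = 1 − X; n_B = X; n_A = X; n_I = 1.01 (inert).
Total moles n_T = 2.01 + X.
Mole fractions y_i = n_i/n_T; K_p = p_B p_A / (p_D) with p_i = y_i·P.
Substituting and setting equal to 0.215 atm gives a polynomial in X; the root in (0,1) is X = 0.358.

X = 0.358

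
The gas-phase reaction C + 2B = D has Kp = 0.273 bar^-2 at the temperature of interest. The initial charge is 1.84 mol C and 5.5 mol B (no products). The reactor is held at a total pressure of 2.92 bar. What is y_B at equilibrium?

Let X = conversion of C (basis 1.84 mol C); extent of reaction ξ = 1.84X.
Mole table: n_C = 1.84 − 1.84X; n_B = 5.5 − 3.68X; n_D = 1.84X.
Total moles n_T = 7.34 − 3.68X.
y_i = n_i/n_T, p_i = y_i·P. Kp = p_D / (p_C p_B^2).
Setting this equal to 0.273 bar^-2 and taking the physical root (0 < X < 1) gives X = 0.506.
Then n_B = 3.64, n_T = 5.48, so y_B = 0.664.

y_B = 0.664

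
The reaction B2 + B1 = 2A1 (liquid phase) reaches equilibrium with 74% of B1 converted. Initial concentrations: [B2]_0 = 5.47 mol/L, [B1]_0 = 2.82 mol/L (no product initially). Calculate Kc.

Kc = 7.02

Let X = conversion of B1.
Concentrations: [B2] = 5.47 − 2.82X; [B1] = 2.82 − 2.82X; [A1] = 5.64X.
At X = 0.74: [B2] = 3.38, [B1] = 0.733, [A1] = 4.17.
Kc = [A1]^2 / ([B2] [B1]) = 7.02.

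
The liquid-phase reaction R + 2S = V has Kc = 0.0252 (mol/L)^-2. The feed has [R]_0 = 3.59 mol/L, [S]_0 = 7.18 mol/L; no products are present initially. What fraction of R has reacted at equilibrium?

Let X = conversion of R; extent ξ = 3.59·X mol/L.
Concentrations: [R] = 3.59 − 3.59X; [S] = 7.18 − 7.18X; [V] = 3.59X.
Kc = [V] / ([R] [S]^2).
Equating to 0.0252 (mol/L)^-2: the physical root is X = 0.353.

X = 0.353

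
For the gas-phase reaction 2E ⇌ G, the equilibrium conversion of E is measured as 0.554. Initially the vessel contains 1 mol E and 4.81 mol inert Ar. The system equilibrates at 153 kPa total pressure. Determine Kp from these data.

Kp = 0.0504 kPa^-1

Let X = conversion of E (basis 1 mol E); extent of reaction ξ = 0.5X.
Moles: n_E = 1 − X; n_G = 0.5X; n_I = 4.81 (inert).
Total moles n_T = 5.81 − 0.5X.
At X = 0.554: n_E = 0.446, n_G = 0.277, n_T = 5.53.
p_i = (n_i/n_T)·P. Kp = p_G / (p_E^2) = 0.0504 kPa^-1.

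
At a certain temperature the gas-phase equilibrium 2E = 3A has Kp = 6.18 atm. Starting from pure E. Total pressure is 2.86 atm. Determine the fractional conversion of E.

Take 1 mol E as basis and let X be its fractional conversion, so ξ = 0.5X.
Moles: n_E = 1 − X; n_A = 1.5X.
Summing: n_T = 1 + 0.5X.
With p_i = (n_i/n_T)P, Kp = p_A^3 / (p_E^2).
This yields a degree-3 equation in X; solving on (0,1), X = 0.549.

X = 0.549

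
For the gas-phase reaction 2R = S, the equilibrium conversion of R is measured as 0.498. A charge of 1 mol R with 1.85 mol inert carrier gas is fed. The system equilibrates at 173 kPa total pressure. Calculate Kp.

Basis: 1 mol R initially; let X = conversion of R. Extent ξ = 0.5X.
At extent ξ: n_R = 1 − X; n_S = 0.5X; n_I = 1.85 (inert).
Total moles n_T = 2.85 − 0.5X.
At X = 0.498: n_R = 0.502, n_S = 0.249, n_T = 2.6.
p_i = (n_i/n_T)·P. Kp = p_S / (p_R^2) = 0.0149 kPa^-1.

Kp = 0.0149 kPa^-1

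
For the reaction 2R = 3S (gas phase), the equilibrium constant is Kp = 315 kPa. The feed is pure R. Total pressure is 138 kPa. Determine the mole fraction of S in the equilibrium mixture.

Take 1 mol R as basis and let X be its fractional conversion, so ξ = 0.5X.
Moles: n_R = 1 − X; n_S = 1.5X.
Summing: n_T = 1 + 0.5X.
y_i = n_i/n_T, p_i = y_i·P. Kp = p_S^3 / (p_R^2).
Equating to 315 kPa and solving on 0 < X < 1: X = 0.555.
Then n_S = 0.833, n_T = 1.28, so y_S = 0.652.

y_S = 0.652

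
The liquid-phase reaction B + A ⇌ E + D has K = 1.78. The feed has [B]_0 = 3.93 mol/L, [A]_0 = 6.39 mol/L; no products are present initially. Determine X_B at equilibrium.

Let X = conversion of B; extent ξ = 3.93·X mol/L.
Concentrations: [B] = 3.93 − 3.93X; [A] = 6.39 − 3.93X; [E] = 3.93X; [D] = 3.93X.
K = [E] [D] / ([B] [A]).
Setting equal to 1.78 and solving for X on (0,1) gives X = 0.701.

X = 0.701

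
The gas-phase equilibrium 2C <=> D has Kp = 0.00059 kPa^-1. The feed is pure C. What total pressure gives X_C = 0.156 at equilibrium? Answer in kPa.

Take 1 mol C as basis and let X be its fractional conversion, so ξ = 0.5X.
Species balance: n_C = 1 − X; n_D = 0.5X.
n_T = Σnᵢ = 1 − 0.5X.
Kp = p_D / (p_C^2) with p_i = (n_i/n_T)·P.
At X = 0.156: the mole-fraction product g(X) = Π y_i^ν_i = 0.101. Since Kp = g(X)·P^{-1}, P = (g/Kp)^(1/1) = (0.101/0.00059)^(1/1) = 171 kPa.

P = 171 kPa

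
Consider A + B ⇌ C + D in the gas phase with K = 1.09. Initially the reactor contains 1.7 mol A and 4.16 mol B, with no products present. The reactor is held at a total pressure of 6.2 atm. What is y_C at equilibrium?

Let X = conversion of A (basis 1.7 mol A); extent of reaction ξ = 1.7X.
At extent ξ: n_A = 1.7 − 1.7X; n_B = 4.16 − 1.7X; n_C = 1.7X; n_D = 1.7X.
n_T stays at 5.86 (no change in mole number).
With p_i = (n_i/n_T)P, K = p_C p_D / (p_A p_B).
Substituting and setting equal to 1.09 gives a polynomial in X; the root in (0,1) is X = 0.722.
Then n_C = 1.23, n_T = 5.86, so y_C = 0.210.

y_C = 0.210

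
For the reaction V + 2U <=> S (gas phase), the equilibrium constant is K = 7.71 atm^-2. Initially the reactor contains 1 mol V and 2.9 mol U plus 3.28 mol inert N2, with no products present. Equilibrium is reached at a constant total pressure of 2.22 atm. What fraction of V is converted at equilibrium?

X = 0.714

Take 1 mol V as basis and let X be its fractional conversion, so ξ = X.
At extent ξ: n_V = 1 − X; n_U = 2.9 − 2X; n_S = X; n_I = 3.28 (inert).
n_T = Σnᵢ = 7.18 − 2X.
With p_i = (n_i/n_T)P, K = p_S / (p_V p_U^2).
Equating to 7.71 atm^-2 and solving on 0 < X < 1: X = 0.714.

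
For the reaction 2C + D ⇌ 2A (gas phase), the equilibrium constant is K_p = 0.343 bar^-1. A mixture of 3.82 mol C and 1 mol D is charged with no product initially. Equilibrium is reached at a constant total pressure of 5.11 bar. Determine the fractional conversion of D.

X = 0.567

Let X = conversion of D (basis 1 mol D); extent of reaction ξ = X.
At extent ξ: n_C = 3.82 − 2X; n_D = 1 − X; n_A = 2X.
Total moles n_T = 4.82 − X.
y_i = n_i/n_T, p_i = y_i·P. K_p = p_A^2 / (p_C^2 p_D).
Equating to 0.343 bar^-1 and solving on 0 < X < 1: X = 0.567.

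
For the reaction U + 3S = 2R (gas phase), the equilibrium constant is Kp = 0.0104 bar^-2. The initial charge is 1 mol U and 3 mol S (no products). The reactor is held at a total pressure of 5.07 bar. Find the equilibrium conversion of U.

X = 0.227

Let X = conversion of U (basis 1 mol U); extent of reaction ξ = X.
At extent ξ: n_U = 1 − X; n_S = 3 − 3X; n_R = 2X.
Summing: n_T = 4 − 2X.
y_i = n_i/n_T, p_i = y_i·P. Kp = p_R^2 / (p_U p_S^3).
This yields a degree-4 equation in X; solving on (0,1), X = 0.227.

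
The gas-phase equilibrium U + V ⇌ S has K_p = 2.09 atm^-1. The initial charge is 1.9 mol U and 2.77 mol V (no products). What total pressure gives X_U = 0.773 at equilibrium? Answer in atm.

P = 4.01 atm

Take 1.9 mol U as basis and let X be its fractional conversion, so ξ = 1.9X.
Moles: n_U = 1.9 − 1.9X; n_V = 2.77 − 1.9X; n_S = 1.9X.
n_T = Σnᵢ = 4.67 − 1.9X.
K_p = p_S / (p_U p_V) with p_i = (n_i/n_T)·P.
At X = 0.773: the mole-fraction product g(X) = Π y_i^ν_i = 8.377. Since K_p = g(X)·P^{-1}, P = (g/K_p)^(1/1) = (8.377/2.09)^(1/1) = 4.01 atm.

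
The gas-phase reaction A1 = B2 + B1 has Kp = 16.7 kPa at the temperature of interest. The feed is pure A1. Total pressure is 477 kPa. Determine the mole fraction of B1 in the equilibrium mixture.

y_B1 = 0.155

Take 1 mol A1 as basis and let X be its fractional conversion, so ξ = X.
Moles: n_A1 = 1 − X; n_B2 = X; n_B1 = X.
Summing: n_T = 1 + X.
With p_i = (n_i/n_T)P, Kp = p_B2 p_B1 / (p_A1).
Setting this equal to 16.7 kPa and taking the physical root (0 < X < 1) gives X = 0.184.
Then n_B1 = 0.184, n_T = 1.18, so y_B1 = 0.155.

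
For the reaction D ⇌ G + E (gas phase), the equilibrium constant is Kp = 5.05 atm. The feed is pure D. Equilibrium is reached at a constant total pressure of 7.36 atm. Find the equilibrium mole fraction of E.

y_E = 0.389

Let X = conversion of D (basis 1 mol D); extent of reaction ξ = X.
Mole table: n_D = 1 − X; n_G = X; n_E = X.
Total moles n_T = 1 + X.
Mole fractions y_i = n_i/n_T; Kp = p_G p_E / (p_D) with p_i = y_i·P.
Setting this equal to 5.05 atm and taking the physical root (0 < X < 1) gives X = 0.638.
Then n_E = 0.638, n_T = 1.64, so y_E = 0.389.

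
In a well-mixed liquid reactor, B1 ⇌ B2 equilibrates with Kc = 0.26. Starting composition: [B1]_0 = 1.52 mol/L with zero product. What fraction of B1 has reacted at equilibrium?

X = 0.206

Let X = conversion of B1; extent ξ = 1.52·X mol/L.
Concentrations: [B1] = 1.52 − 1.52X; [B2] = 1.52X.
Kc = [B2] / ([B1]).
This equals 0.26 at X = 0.206 (the root in 0 < X < 1).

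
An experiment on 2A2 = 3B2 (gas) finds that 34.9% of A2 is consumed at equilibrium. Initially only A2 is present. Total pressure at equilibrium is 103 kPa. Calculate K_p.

Let X = conversion of A2 (basis 1 mol A2); extent of reaction ξ = 0.5X.
Species balance: n_A2 = 1 − X; n_B2 = 1.5X.
Summing: n_T = 1 + 0.5X.
At X = 0.349: n_A2 = 0.651, n_B2 = 0.523, n_T = 1.17.
p_i = (n_i/n_T)·P. K_p = p_B2^3 / (p_A2^2) = 29.7 kPa.

K_p = 29.7 kPa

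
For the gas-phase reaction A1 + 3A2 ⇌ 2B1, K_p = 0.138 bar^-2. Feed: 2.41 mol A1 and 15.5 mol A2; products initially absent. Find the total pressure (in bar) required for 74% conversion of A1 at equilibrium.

Take 2.41 mol A1 as basis and let X be its fractional conversion, so ξ = 2.41X.
Moles: n_A1 = 2.41 − 2.41X; n_A2 = 15.5 − 7.23X; n_B1 = 4.82X.
n_T = Σnᵢ = 17.9 − 4.82X.
K_p = p_B1^2 / (p_A1 p_A2^3) with p_i = (n_i/n_T)·P.
At X = 0.74: the mole-fraction product g(X) = Π y_i^ν_i = 3.995. Since K_p = g(X)·P^{-2}, P = (g/K_p)^(1/2) = (3.995/0.138)^(1/2) = 5.38 bar.

P = 5.38 bar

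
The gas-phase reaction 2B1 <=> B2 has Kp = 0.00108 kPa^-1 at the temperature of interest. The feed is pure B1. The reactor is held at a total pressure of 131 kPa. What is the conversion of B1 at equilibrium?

X = 0.201

Let X = conversion of B1 (basis 1 mol B1); extent of reaction ξ = 0.5X.
Mole table: n_B1 = 1 − X; n_B2 = 0.5X.
Summing: n_T = 1 − 0.5X.
y_i = n_i/n_T, p_i = y_i·P. Kp = p_B2 / (p_B1^2).
Substituting and setting equal to 0.00108 kPa^-1 gives a polynomial in X; the root in (0,1) is X = 0.201.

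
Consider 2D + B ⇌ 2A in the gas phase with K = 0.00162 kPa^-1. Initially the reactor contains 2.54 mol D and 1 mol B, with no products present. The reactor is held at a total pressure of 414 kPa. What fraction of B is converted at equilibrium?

X = 0.344

Let X = conversion of B (basis 1 mol B); extent of reaction ξ = X.
At extent ξ: n_D = 2.54 − 2X; n_B = 1 − X; n_A = 2X.
Total moles n_T = 3.54 − X.
With p_i = (n_i/n_T)P, K = p_A^2 / (p_D^2 p_B).
Setting this equal to 0.00162 kPa^-1 and taking the physical root (0 < X < 1) gives X = 0.344.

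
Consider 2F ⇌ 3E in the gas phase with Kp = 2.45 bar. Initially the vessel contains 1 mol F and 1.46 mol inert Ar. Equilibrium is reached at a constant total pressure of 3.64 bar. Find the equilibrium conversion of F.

Take 1 mol F as basis and let X be its fractional conversion, so ξ = 0.5X.
Moles: n_F = 1 − X; n_E = 1.5X; n_I = 1.46 (inert).
Summing: n_T = 2.46 + 0.5X.
y_i = n_i/n_T, p_i = y_i·P. Kp = p_E^3 / (p_F^2).
Equating to 2.45 bar and solving on 0 < X < 1: X = 0.508.

X = 0.508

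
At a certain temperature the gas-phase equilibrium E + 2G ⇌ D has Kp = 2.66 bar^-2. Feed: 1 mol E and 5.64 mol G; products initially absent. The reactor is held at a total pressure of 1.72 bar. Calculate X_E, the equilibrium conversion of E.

Basis: 1 mol E initially; let X = conversion of E. Extent ξ = X.
Species balance: n_E = 1 − X; n_G = 5.64 − 2X; n_D = X.
Summing: n_T = 6.64 − 2X.
Mole fractions y_i = n_i/n_T; Kp = p_D / (p_E p_G^2) with p_i = y_i·P.
Setting this equal to 2.66 bar^-2 and taking the physical root (0 < X < 1) gives X = 0.834.

X = 0.834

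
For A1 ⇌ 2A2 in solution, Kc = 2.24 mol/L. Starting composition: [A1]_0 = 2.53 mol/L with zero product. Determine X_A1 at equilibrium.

X = 0.373

Let X = conversion of A1; extent ξ = 2.53·X mol/L.
Concentrations: [A1] = 2.53 − 2.53X; [A2] = 5.06X.
Kc = [A2]^2 / ([A1]).
This equals 2.24 at X = 0.373 (the root in 0 < X < 1).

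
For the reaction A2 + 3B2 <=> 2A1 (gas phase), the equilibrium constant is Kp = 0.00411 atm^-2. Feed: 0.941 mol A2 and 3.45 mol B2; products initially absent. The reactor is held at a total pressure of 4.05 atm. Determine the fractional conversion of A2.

Let X = conversion of A2 (basis 0.941 mol A2); extent of reaction ξ = 0.941X.
Species balance: n_A2 = 0.941 − 0.941X; n_B2 = 3.45 − 2.82X; n_A1 = 1.88X.
Total moles n_T = 4.39 − 1.88X.
Mole fractions y_i = n_i/n_T; Kp = p_A1^2 / (p_A2 p_B2^3) with p_i = y_i·P.
This yields a degree-4 equation in X; solving on (0,1), X = 0.157.

X = 0.157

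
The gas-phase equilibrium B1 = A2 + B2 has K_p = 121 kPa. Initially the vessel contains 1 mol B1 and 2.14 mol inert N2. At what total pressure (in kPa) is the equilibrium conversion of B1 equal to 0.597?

P = 511 kPa

Basis: 1 mol B1 initially; let X = conversion of B1. Extent ξ = X.
Species balance: n_B1 = 1 − X; n_A2 = X; n_B2 = X; n_I = 2.14 (inert).
Summing: n_T = 3.14 + X.
K_p = p_A2 p_B2 / (p_B1) with p_i = (n_i/n_T)·P.
At X = 0.597: the mole-fraction product g(X) = Π y_i^ν_i = 0.2367. Since K_p = g(X)·P^{1}, P = (K_p/g)^(1/1) = (121/0.2367)^(1/1) = 511 kPa.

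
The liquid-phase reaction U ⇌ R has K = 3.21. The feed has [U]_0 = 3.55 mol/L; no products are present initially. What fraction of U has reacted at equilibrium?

Let X = conversion of U; extent ξ = 3.55·X mol/L.
Concentrations: [U] = 3.55 − 3.55X; [R] = 3.55X.
K = [R] / ([U]).
Solving K = 3.21 for X ∈ (0,1): X = 0.762.

X = 0.762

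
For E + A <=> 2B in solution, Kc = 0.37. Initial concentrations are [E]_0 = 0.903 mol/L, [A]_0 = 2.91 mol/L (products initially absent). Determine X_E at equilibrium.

X = 0.397

Let X = conversion of E; extent ξ = 0.903·X mol/L.
Concentrations: [E] = 0.903 − 0.903X; [A] = 2.91 − 0.903X; [B] = 1.81X.
Kc = [B]^2 / ([E] [A]).
Setting equal to 0.37 and solving for X on (0,1) gives X = 0.397.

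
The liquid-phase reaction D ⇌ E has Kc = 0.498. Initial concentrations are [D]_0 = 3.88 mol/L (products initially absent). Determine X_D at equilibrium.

Let X = conversion of D; extent ξ = 3.88·X mol/L.
Concentrations: [D] = 3.88 − 3.88X; [E] = 3.88X.
Kc = [E] / ([D]).
Equating to 0.498: the physical root is X = 0.332.

X = 0.332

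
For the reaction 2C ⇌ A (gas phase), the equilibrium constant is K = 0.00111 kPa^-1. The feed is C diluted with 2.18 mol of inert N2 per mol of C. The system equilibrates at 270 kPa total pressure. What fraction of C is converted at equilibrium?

X = 0.142

Take 1 mol C as basis and let X be its fractional conversion, so ξ = 0.5X.
Moles: n_C = 1 − X; n_A = 0.5X; n_I = 2.18 (inert).
Summing: n_T = 3.18 − 0.5X.
y_i = n_i/n_T, p_i = y_i·P. K = p_A / (p_C^2).
Setting this equal to 0.00111 kPa^-1 and taking the physical root (0 < X < 1) gives X = 0.142.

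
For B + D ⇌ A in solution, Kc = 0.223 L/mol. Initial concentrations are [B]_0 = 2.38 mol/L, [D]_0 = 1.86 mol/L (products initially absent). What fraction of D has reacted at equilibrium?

X = 0.291

Let X = conversion of D; extent ξ = 1.86·X mol/L.
Concentrations: [B] = 2.38 − 1.86X; [D] = 1.86 − 1.86X; [A] = 1.86X.
Kc = [A] / ([B] [D]).
This equals 0.223 at X = 0.291 (the root in 0 < X < 1).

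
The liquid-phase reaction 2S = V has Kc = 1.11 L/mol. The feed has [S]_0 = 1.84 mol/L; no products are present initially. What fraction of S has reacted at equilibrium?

X = 0.613

Let X = conversion of S; extent ξ = 1.84X/2 mol/L.
Concentrations: [S] = 1.84 − 1.84X; [V] = 0.92X.
Kc = [V] / ([S]^2).
This equals 1.11 at X = 0.613 (the root in 0 < X < 1).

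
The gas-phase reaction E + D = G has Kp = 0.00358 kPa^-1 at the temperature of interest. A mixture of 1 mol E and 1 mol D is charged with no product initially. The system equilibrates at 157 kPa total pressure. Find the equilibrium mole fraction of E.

y_E = 0.444

Let X = conversion of E (basis 1 mol E); extent of reaction ξ = X.
Moles: n_E = 1 − X; n_D = 1 − X; n_G = X.
n_T = Σnᵢ = 2 − X.
y_i = n_i/n_T, p_i = y_i·P. Kp = p_G / (p_E p_D).
This yields a degree-2 equation in X; solving on (0,1), X = 0.200.
Then n_E = 0.8, n_T = 1.8, so y_E = 0.444.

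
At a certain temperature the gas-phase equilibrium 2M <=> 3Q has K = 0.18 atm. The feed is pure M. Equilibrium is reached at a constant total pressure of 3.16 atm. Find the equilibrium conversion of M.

X = 0.224

Take 1 mol M as basis and let X be its fractional conversion, so ξ = 0.5X.
At extent ξ: n_M = 1 − X; n_Q = 1.5X.
Total moles n_T = 1 + 0.5X.
Mole fractions y_i = n_i/n_T; K = p_Q^3 / (p_M^2) with p_i = y_i·P.
Substituting and setting equal to 0.18 atm gives a polynomial in X; the root in (0,1) is X = 0.224.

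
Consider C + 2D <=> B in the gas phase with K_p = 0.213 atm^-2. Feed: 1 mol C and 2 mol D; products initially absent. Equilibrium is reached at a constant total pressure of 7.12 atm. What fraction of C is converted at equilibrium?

Let X = conversion of C (basis 1 mol C); extent of reaction ξ = X.
Species balance: n_C = 1 − X; n_D = 2 − 2X; n_B = X.
n_T = Σnᵢ = 3 − 2X.
y_i = n_i/n_T, p_i = y_i·P. K_p = p_B / (p_C p_D^2).
This yields a degree-3 equation in X; solving on (0,1), X = 0.648.

X = 0.648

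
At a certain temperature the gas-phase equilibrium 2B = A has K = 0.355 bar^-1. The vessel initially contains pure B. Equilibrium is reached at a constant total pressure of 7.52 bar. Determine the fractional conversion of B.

X = 0.707

Take 1 mol B as basis and let X be its fractional conversion, so ξ = 0.5X.
At extent ξ: n_B = 1 − X; n_A = 0.5X.
n_T = Σnᵢ = 1 − 0.5X.
y_i = n_i/n_T, p_i = y_i·P. K = p_A / (p_B^2).
Substituting and setting equal to 0.355 bar^-1 gives a polynomial in X; the root in (0,1) is X = 0.707.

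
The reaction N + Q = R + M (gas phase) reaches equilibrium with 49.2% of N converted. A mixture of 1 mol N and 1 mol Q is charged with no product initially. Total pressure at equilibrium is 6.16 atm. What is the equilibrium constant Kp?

Take 1 mol N as basis and let X be its fractional conversion, so ξ = X.
Species balance: n_N = 1 − X; n_Q = 1 − X; n_R = X; n_M = X.
Total moles n_T = 2 (Δν = 0, constant).
At X = 0.492: n_N = 0.508, n_Q = 0.508, n_R = 0.492, n_M = 0.492, n_T = 2.
p_i = (n_i/n_T)·P. Kp = p_R p_M / (p_N p_Q) = 0.938.

Kp = 0.938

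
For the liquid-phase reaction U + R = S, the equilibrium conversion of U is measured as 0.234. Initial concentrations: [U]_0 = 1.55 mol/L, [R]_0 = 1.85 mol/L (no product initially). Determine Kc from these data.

Kc = 0.205 L/mol

Let X = conversion of U.
Concentrations: [U] = 1.55 − 1.55X; [R] = 1.85 − 1.55X; [S] = 1.55X.
At X = 0.234: [U] = 1.19, [R] = 1.49, [S] = 0.363.
Kc = [S] / ([U] [R]) = 0.205 L/mol.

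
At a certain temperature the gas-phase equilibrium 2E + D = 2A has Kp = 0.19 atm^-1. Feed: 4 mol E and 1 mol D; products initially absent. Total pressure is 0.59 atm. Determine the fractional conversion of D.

Take 1 mol D as basis and let X be its fractional conversion, so ξ = X.
Mole table: n_E = 4 − 2X; n_D = 1 − X; n_A = 2X.
n_T = Σnᵢ = 5 − X.
With p_i = (n_i/n_T)P, Kp = p_A^2 / (p_E^2 p_D).
Setting this equal to 0.19 atm^-1 and taking the physical root (0 < X < 1) gives X = 0.236.

X = 0.236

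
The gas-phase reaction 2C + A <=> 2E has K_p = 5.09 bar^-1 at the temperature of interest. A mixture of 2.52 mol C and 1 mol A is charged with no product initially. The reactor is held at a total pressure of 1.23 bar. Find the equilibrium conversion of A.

X = 0.604

Take 1 mol A as basis and let X be its fractional conversion, so ξ = X.
Moles: n_C = 2.52 − 2X; n_A = 1 − X; n_E = 2X.
Summing: n_T = 3.52 − X.
With p_i = (n_i/n_T)P, K_p = p_E^2 / (p_C^2 p_A).
Setting this equal to 5.09 bar^-1 and taking the physical root (0 < X < 1) gives X = 0.604.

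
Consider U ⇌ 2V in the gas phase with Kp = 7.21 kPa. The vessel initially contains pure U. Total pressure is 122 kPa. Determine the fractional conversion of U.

X = 0.121

Take 1 mol U as basis and let X be its fractional conversion, so ξ = X.
Mole table: n_U = 1 − X; n_V = 2X.
n_T = Σnᵢ = 1 + X.
Mole fractions y_i = n_i/n_T; Kp = p_V^2 / (p_U) with p_i = y_i·P.
Setting this equal to 7.21 kPa and taking the physical root (0 < X < 1) gives X = 0.121.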